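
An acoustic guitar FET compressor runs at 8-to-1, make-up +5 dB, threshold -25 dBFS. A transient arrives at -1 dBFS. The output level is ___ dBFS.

-17 dBFS

-1 dBFS sits 24 dB over threshold.
The 24 dB excess becomes 3 dB after 8:1 reduction.
Output = -25 + 3 = -22 dBFS; make-up adds 5 dB, giving -17 dBFS.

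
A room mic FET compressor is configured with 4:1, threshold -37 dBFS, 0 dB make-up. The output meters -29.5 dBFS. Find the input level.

-7 dBFS

The compressed level sits -29.5 − (-37) = 7.5 dB over threshold.
Input overshoot = R × output overshoot = 30 dB → input = -37 + 30 = -7 dBFS.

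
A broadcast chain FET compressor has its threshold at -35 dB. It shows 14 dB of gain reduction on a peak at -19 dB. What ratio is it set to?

Input overshoot = -19 − (-35) = 16 dB.
Output overshoot = 16 − 14 = 2 dB.
Ratio = input overshoot / output overshoot = 16 / 2 = 8.

8:1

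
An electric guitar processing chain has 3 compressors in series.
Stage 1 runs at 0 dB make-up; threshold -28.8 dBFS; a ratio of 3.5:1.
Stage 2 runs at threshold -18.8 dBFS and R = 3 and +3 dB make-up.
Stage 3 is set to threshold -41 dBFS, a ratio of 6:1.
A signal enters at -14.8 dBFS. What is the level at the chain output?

Stage 1: 14 dB above -28.8 dBFS, reduced 3.5:1 to 4 dB above → -24.8 dBFS.
Stage 2: -24.8 dBFS is at or below the -18.8 dBFS threshold — no compression; make-up brings it to -21.8 dBFS.
Stage 3: 19.2 dB above -41 dBFS, reduced 6:1 to 3.2 dB above → -37.8 dBFS.

-37.8 dBFS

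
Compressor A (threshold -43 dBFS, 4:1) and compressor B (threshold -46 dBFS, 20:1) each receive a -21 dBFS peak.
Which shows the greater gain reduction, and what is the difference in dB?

B, by 7.25 dB

A: overshoot 22 dB → output overshoot 5.5 dB → GR 16.5 dB.
B: overshoot 25 dB → output overshoot 1.25 dB → GR 23.75 dB.
B applies 7.25 dB more gain reduction.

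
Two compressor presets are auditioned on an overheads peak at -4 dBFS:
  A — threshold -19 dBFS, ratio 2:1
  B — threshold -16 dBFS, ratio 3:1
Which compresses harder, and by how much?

B, by 0.5 dB

A: GR = 15 − 15/2 = 7.5 dB.
B: GR = 12 − 12/3 = 8 dB.
B applies 0.5 dB more gain reduction.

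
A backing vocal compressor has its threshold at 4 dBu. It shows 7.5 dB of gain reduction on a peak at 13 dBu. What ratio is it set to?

6:1

Input overshoot = 13 − 4 = 9 dB.
Output overshoot = 9 − 7.5 = 1.5 dB.
Ratio = input overshoot / output overshoot = 9 / 1.5 = 6.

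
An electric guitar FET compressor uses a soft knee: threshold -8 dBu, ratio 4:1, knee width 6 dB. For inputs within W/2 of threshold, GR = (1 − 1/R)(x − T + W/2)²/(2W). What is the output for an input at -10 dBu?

-10.0625 dBu

x − T + W/2 = -10 − (-8) + 3 = 1.
GR = (1 − 1/4) × 1² / 12 = 0.75 × 1 / 12 = 0.0625 dB.
Output = -10 − 0.0625 = -10.0625 dBu.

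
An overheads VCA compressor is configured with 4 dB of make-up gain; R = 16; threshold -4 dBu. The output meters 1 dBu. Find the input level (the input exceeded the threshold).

12 dBu

Remove make-up: 1 − 4 = -3 dBu.
Post-compression overshoot = -3 − (-4) = 1 dB.
Undo the ratio: input overshoot = 1 × 16 = 16 dB, giving input = 12 dBu.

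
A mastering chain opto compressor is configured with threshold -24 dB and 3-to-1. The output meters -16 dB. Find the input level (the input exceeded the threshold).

0 dB

The compressed level sits -16 − (-24) = 8 dB over threshold.
Undo the ratio: input overshoot = 8 × 3 = 24 dB, giving input = 0 dB.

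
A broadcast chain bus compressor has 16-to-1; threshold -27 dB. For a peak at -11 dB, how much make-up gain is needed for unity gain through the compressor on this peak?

15 dB

Without make-up, output = threshold + overshoot/16 = -27 + 1 = -26 dB.
Gap to target: 15 dB.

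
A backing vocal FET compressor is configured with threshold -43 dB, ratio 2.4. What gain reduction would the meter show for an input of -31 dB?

The signal is 12 dB above threshold.
At 2.4:1, output sits 12/2.4 = 5 dB above threshold.
Gain reduction = 12 − 5 = 7 dB.

7 dB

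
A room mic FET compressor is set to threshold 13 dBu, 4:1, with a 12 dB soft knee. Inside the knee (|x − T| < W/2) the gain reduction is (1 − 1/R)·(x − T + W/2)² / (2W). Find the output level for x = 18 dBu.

x − T + W/2 = 18 − 13 + 6 = 11.
GR = (1 − 1/4) × 11² / 24 = 0.75 × 121 / 24 = 3.78125 dB.
Output = 18 − 3.78125 = 14.21875 dBu.

14.21875 dBu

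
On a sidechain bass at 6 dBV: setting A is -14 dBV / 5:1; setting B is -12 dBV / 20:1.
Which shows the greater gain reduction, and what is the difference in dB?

A: overshoot 20 dB → output overshoot 4 dB → GR 16 dB.
B: overshoot 18 dB → output overshoot 0.9 dB → GR 17.1 dB.
B reduces 1.1 dB more.

B, by 1.1 dB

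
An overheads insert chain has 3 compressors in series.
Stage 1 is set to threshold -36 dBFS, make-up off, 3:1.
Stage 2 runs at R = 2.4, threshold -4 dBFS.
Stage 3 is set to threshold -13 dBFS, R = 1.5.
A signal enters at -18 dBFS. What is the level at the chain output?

Stage 1: 18 dB above -36 dBFS, reduced 3:1 to 6 dB above → -30 dBFS.
Stage 2: below threshold (-30 ≤ -4); passes unchanged; output -30 dBFS.
Stage 3: -30 dBFS ≤ -13 dBFS, so stage 3 doesn't engage; output -30 dBFS.

-30 dBFS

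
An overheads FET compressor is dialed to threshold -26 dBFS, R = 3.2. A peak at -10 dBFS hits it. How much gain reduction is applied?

-10 dBFS exceeds the threshold by 16 dB.
A 3.2:1 ratio leaves 5 dB of that excess.
Gain reduction = 16 − 5 = 11 dB.

11 dB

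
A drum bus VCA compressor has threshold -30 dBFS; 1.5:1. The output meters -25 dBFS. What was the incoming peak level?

The compressed level sits -25 − (-30) = 5 dB over threshold.
Undo the ratio: input overshoot = 5 × 1.5 = 7.5 dB, giving input = -22.5 dBFS.

-22.5 dBFS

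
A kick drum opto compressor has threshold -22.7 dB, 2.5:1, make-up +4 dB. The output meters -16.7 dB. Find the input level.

-17.7 dB

Remove make-up: -16.7 − 4 = -20.7 dB.
Post-compression overshoot = -20.7 − (-22.7) = 2 dB.
Undo the ratio: input overshoot = 2 × 2.5 = 5 dB, giving input = -17.7 dB.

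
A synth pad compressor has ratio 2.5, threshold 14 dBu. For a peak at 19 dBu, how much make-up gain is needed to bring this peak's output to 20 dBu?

4 dB

Without make-up, output = threshold + overshoot/2.5 = 14 + 2 = 16 dBu.
Gap to target: 4 dB.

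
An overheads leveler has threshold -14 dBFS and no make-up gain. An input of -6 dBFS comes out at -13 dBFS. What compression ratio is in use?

8:1

Input overshoot = -6 − (-14) = 8 dB; output overshoot = -13 − (-14) = 1 dB.
Ratio = 8 / 1 = 8.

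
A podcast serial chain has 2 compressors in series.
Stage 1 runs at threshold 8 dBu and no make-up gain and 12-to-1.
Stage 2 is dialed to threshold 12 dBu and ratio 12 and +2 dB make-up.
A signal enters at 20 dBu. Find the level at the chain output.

Stage 1: 12 dB above 8 dBu, reduced 12:1 to 1 dB above → 9 dBu.
Stage 2: 9 dBu ≤ 12 dBu, so stage 2 doesn't engage; make-up brings it to 11 dBu.

11 dBu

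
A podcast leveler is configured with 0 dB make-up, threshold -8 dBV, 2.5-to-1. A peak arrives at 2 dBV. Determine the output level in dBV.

Overshoot: 2 − (-8) = 10 dB.
2.5:1 compression reduces that to 10/2.5 = 4 dB over.
That puts the output at -4 dBV.

-4 dBV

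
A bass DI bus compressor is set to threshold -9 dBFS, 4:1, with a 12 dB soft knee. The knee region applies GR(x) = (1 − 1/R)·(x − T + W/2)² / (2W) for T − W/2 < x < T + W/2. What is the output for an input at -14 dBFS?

-14.03125 dBFS

x − T + W/2 = -14 − (-9) + 6 = 1.
GR = (1 − 1/4) × 1² / 24 = 0.75 × 1 / 24 = 0.03125 dB.
Output = -14 − 0.03125 = -14.03125 dBFS.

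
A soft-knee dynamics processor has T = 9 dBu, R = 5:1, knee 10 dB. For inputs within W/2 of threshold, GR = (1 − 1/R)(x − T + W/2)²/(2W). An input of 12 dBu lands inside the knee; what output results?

9.44 dBu

x − T + W/2 = 12 − 9 + 5 = 8.
GR = (1 − 1/5) × 8² / 20 = 0.8 × 64 / 20 = 2.56 dB.
Output = 12 − 2.56 = 9.44 dBu.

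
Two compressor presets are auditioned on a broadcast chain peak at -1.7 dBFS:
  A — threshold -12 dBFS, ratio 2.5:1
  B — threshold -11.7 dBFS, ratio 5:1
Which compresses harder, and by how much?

B, by 1.82 dB

A: 10.3 dB over, compressed to 4.12 dB over, so 6.18 dB of GR.
B: 10 dB over, compressed to 2 dB over, so 8 dB of GR.
B reduces 1.82 dB more.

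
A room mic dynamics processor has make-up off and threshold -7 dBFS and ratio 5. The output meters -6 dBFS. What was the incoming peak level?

That's 1 dB above the -7 dBFS threshold.
Input overshoot = R × output overshoot = 5 dB → input = -7 + 5 = -2 dBFS.

-2 dBFS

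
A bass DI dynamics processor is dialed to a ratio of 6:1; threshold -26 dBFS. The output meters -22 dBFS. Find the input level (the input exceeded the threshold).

The compressed level sits -22 − (-26) = 4 dB over threshold.
Before 6:1 compression the overshoot was 4 × 6 = 24 dB, so input = -26 + 24 = -2 dBFS.

-2 dBFS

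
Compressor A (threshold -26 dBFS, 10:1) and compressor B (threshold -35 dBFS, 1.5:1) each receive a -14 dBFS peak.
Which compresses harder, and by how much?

A, by 3.8 dB

A: 12 dB over, compressed to 1.2 dB over, so 10.8 dB of GR.
B: 21 dB over, compressed to 14 dB over, so 7 dB of GR.
A reduces 3.8 dB more.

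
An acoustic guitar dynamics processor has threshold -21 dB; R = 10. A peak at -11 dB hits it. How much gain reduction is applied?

The signal is 10 dB above threshold.
At 10:1, output sits 10/10 = 1 dB above threshold.
Gain reduction = 10 − 1 = 9 dB.

9 dB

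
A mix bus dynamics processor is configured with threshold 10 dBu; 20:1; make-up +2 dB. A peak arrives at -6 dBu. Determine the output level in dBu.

-6 dBu is 16 dB below the 10 dBu threshold, so no gain reduction is applied.
Make-up gain adds 2 dB: -6 + 2 = -4 dBu.

-4 dBu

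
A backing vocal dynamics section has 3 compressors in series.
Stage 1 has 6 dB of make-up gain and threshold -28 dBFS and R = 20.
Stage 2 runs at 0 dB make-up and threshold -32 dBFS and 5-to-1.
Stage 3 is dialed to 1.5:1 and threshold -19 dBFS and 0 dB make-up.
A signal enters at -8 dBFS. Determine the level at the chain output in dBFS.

-29.8 dBFS

Stage 1: -8 dBFS is 20 dB over -28 dBFS; at 20:1 that becomes 1 dB over, giving -27 dBFS; +6 dB make-up → -21 dBFS.
Stage 2: 11 dB above -32 dBFS, reduced 5:1 to 2.2 dB above → -29.8 dBFS.
Stage 3: -29.8 dBFS ≤ -19 dBFS, so stage 3 doesn't engage; output -29.8 dBFS.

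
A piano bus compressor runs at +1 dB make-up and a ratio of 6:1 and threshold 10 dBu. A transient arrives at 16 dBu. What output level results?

12 dBu

16 dBu sits 6 dB over threshold.
The 6 dB excess becomes 1 dB after 6:1 reduction.
That puts the output at 11 dBu; make-up adds 1 dB, giving 12 dBu.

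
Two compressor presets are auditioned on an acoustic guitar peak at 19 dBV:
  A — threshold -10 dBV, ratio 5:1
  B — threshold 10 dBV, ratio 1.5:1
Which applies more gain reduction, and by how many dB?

A: 29 dB over, compressed to 5.8 dB over, so 23.2 dB of GR.
B: 9 dB over, compressed to 6 dB over, so 3 dB of GR.
A applies 20.2 dB more gain reduction.

A, by 20.2 dB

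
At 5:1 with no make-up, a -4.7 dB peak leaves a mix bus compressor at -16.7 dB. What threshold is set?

-19.7 dB

Gain reduction = -4.7 − (-16.7) = 12 dB; output overshoot = GR / (R − 1) = 12 / 4 = 3 dB.
Threshold = output − output overshoot = -16.7 − 3 = -19.7 dB.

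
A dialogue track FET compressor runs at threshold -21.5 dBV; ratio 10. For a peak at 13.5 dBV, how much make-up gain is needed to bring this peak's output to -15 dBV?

The peak compresses to -21.5 + 35/10 = -18 dBV.
To reach -15 dBV requires -15 − (-18) = 3 dB of make-up.

3 dB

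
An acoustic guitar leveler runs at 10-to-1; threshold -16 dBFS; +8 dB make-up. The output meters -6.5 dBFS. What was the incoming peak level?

-1 dBFS

Before make-up, the level was -6.5 − 8 = -14.5 dBFS.
Post-compression overshoot = -14.5 − (-16) = 1.5 dB.
Undo the ratio: input overshoot = 1.5 × 10 = 15 dB, giving input = -1 dBFS.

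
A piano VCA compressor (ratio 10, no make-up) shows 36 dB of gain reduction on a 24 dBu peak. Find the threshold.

-16 dBu

Gain reduction = 24 − (-12) = 36 dB; output overshoot = GR / (R − 1) = 36 / 9 = 4 dB.
Threshold = output − output overshoot = -12 − 4 = -16 dBu.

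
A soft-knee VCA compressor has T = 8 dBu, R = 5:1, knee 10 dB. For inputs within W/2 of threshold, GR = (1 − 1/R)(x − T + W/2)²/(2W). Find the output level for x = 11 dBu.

8.44 dBu

x − T + W/2 = 11 − 8 + 5 = 8.
GR = (1 − 1/5) × 8² / 20 = 0.8 × 64 / 20 = 2.56 dB.
Output = 11 − 2.56 = 8.44 dBu.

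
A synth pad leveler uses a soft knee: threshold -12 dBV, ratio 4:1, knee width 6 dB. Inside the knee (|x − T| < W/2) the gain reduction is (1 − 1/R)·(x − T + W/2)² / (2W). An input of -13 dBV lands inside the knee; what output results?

x − T + W/2 = -13 − (-12) + 3 = 2.
GR = (1 − 1/4) × 2² / 12 = 0.75 × 4 / 12 = 0.25 dB.
Output = -13 − 0.25 = -13.25 dBV.

-13.25 dBV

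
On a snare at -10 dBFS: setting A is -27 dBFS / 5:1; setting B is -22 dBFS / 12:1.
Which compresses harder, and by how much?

A, by 2.6 dB

A: overshoot 17 dB → output overshoot 3.4 dB → GR 13.6 dB.
B: overshoot 12 dB → output overshoot 1 dB → GR 11 dB.
Difference: 2.6 dB in favour of A.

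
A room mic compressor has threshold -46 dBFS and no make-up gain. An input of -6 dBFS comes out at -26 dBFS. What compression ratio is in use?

2:1

Input overshoot = -6 − (-46) = 40 dB; output overshoot = -26 − (-46) = 20 dB.
Ratio = 40 / 20 = 2.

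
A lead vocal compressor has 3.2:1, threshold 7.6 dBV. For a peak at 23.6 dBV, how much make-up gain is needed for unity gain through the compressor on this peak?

The peak compresses to 7.6 + 16/3.2 = 12.6 dBV.
To reach 23.6 dBV requires 23.6 − 12.6 = 11 dB of make-up.

11 dB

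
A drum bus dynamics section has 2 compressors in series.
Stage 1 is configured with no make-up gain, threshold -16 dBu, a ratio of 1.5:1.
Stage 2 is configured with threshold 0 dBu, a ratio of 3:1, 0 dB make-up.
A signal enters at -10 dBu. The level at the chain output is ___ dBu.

-12 dBu

Stage 1: -10 dBu is 6 dB over -16 dBu; at 1.5:1 that becomes 4 dB over, giving -12 dBu.
Stage 2: -12 dBu ≤ 0 dBu, so stage 2 doesn't engage; output -12 dBu.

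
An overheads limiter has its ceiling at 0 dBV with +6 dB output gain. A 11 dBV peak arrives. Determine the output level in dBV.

6 dBV

The limiter clamps the peak to its 0 dBV ceiling.
Output gain then adds 6 dB: 0 + 6 = 6 dBV.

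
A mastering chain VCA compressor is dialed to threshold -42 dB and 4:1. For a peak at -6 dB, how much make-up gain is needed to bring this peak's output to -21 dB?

Without make-up, output = threshold + overshoot/4 = -42 + 9 = -33 dB.
Gap to target: 12 dB.

12 dB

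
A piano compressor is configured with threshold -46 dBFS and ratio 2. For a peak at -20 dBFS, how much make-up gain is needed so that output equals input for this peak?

13 dB

Overshoot 26 dB → 26/2 = 13 dB after compression, so the compressed level is -46 + 13 = -33 dBFS.
Make-up = target − compressed = -20 − (-33) = 13 dB.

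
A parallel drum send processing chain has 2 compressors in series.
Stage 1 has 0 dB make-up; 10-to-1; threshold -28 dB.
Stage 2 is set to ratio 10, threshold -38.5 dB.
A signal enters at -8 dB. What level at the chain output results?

-37.25 dB

Stage 1: -8 dB is 20 dB over -28 dB; at 10:1 that becomes 2 dB over, giving -26 dB.
Stage 2: overshoot 12.5 dB → 12.5/10 = 1.25 dB → -37.25 dB.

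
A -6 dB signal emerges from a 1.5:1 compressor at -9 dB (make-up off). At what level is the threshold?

Gain reduction = -6 − (-9) = 3 dB; output overshoot = GR / (R − 1) = 3 / 0.5 = 6 dB.
Threshold = output − output overshoot = -9 − 6 = -15 dB.

-15 dB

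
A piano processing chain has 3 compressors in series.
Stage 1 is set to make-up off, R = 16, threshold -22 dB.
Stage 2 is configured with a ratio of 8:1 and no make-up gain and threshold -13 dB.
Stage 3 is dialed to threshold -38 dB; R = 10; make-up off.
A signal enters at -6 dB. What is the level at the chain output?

Stage 1: 16 dB above -22 dB, reduced 16:1 to 1 dB above → -21 dB.
Stage 2: -21 dB ≤ -13 dB, so stage 2 doesn't engage; output -21 dB.
Stage 3: overshoot 17 dB → 17/10 = 1.7 dB → -36.3 dB.

-36.3 dB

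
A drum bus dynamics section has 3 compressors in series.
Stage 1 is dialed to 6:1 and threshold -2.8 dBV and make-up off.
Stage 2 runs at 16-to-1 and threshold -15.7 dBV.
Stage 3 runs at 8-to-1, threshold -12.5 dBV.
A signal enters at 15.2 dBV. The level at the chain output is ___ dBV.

-14.70625 dBV

Stage 1: 18 dB above -2.8 dBV, reduced 6:1 to 3 dB above → 0.2 dBV.
Stage 2: 15.9 dB above -15.7 dBV, reduced 16:1 to 0.99375 dB above → -14.70625 dBV.
Stage 3: below threshold (-14.70625 ≤ -12.5); passes unchanged; output -14.70625 dBV.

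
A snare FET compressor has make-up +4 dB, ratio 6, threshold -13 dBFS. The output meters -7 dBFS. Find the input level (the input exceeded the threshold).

Remove make-up: -7 − 4 = -11 dBFS.
Post-compression overshoot = -11 − (-13) = 2 dB.
Before 6:1 compression the overshoot was 2 × 6 = 12 dB, so input = -13 + 12 = -1 dBFS.

-1 dBFS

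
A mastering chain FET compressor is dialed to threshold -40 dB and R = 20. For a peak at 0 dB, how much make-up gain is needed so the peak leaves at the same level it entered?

The peak compresses to -40 + 40/20 = -38 dB.
To reach 0 dB requires 0 − (-38) = 38 dB of make-up.

38 dB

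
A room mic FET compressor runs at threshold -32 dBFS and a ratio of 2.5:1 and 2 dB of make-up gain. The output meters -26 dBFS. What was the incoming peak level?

Stripping the +2 dB make-up gives -28 dBFS at the gain stage.
Post-compression overshoot = -28 − (-32) = 4 dB.
Before 2.5:1 compression the overshoot was 4 × 2.5 = 10 dB, so input = -32 + 10 = -22 dBFS.

-22 dBFS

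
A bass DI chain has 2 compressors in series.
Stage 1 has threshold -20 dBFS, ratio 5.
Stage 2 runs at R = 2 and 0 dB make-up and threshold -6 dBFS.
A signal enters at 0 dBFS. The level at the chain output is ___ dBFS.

-16 dBFS

Stage 1: 20 dB above -20 dBFS, reduced 5:1 to 4 dB above → -16 dBFS.
Stage 2: below threshold (-16 ≤ -6); passes unchanged; output -16 dBFS.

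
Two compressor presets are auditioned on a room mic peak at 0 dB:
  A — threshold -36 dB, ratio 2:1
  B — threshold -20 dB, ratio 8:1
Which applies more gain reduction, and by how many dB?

A, by 0.5 dB

A: overshoot 36 dB → output overshoot 18 dB → GR 18 dB.
B: overshoot 20 dB → output overshoot 2.5 dB → GR 17.5 dB.
A applies 0.5 dB more gain reduction.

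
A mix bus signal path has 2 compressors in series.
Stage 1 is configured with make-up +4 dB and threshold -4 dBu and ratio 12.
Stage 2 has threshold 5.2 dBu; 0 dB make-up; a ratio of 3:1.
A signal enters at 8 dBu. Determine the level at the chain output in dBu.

1 dBu

Stage 1: overshoot 12 dB → 12/12 = 1 dB → -3 dBu; +4 dB make-up → 1 dBu.
Stage 2: below threshold (1 ≤ 5.2); passes unchanged; output 1 dBu.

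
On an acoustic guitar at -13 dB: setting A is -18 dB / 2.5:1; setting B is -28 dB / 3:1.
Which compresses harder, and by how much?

B, by 7 dB

A: 5 dB over, compressed to 2 dB over, so 3 dB of GR.
B: 15 dB over, compressed to 5 dB over, so 10 dB of GR.
Difference: 7 dB in favour of B.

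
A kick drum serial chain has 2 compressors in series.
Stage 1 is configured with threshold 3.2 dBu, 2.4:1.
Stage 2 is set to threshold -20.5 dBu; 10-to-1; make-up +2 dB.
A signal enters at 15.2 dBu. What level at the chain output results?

-15.63 dBu

Stage 1: 12 dB above 3.2 dBu, reduced 2.4:1 to 5 dB above → 8.2 dBu.
Stage 2: 28.7 dB above -20.5 dBu, reduced 10:1 to 2.87 dB above → -17.63 dBu; +2 dB make-up → -15.63 dBu.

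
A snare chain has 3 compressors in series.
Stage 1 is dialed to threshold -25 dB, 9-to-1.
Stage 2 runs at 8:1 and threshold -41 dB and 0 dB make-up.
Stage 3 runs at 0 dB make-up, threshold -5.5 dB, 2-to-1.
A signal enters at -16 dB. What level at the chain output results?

Stage 1: -16 dB is 9 dB over -25 dB; at 9:1 that becomes 1 dB over, giving -24 dB.
Stage 2: 17 dB above -41 dB, reduced 8:1 to 2.125 dB above → -38.875 dB.
Stage 3: -38.875 dB is at or below the -5.5 dB threshold — no compression; output -38.875 dB.

-38.875 dB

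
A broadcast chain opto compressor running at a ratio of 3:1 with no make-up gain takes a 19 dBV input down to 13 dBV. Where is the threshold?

10 dBV

Input is 9 dB above T (since output overshoot × R = input overshoot: (13 − T)·3 = 19 − T gives T = 10 dBV).
Check: 10 + (19 − 10)/3 = 10 + 3 = 13 dBV. ✓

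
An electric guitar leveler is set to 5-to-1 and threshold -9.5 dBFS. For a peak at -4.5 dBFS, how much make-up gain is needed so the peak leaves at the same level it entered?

4 dB

Overshoot 5 dB → 5/5 = 1 dB after compression, so the compressed level is -9.5 + 1 = -8.5 dBFS.
Make-up = target − compressed = -4.5 − (-8.5) = 4 dB.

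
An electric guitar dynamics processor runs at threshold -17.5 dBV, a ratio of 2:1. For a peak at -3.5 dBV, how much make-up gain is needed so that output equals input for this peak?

The peak compresses to -17.5 + 14/2 = -10.5 dBV.
To reach -3.5 dBV requires -3.5 − (-10.5) = 7 dB of make-up.

7 dB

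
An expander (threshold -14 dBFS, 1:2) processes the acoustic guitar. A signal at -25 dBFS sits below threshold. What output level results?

-36 dBFS

Below threshold, a 1:2 expander applies gain = (2−1)×(T − x) of attenuation.
(2−1) × 11 = 11 dB, so output = -25 − 11 = -36 dBFS.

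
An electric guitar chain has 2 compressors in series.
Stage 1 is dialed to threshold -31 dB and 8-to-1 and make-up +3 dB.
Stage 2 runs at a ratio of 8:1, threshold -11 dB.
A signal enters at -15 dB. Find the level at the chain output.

-26 dB

Stage 1: 16 dB above -31 dB, reduced 8:1 to 2 dB above → -29 dB; +3 dB make-up → -26 dB.
Stage 2: -26 dB is at or below the -11 dB threshold — no compression; output -26 dB.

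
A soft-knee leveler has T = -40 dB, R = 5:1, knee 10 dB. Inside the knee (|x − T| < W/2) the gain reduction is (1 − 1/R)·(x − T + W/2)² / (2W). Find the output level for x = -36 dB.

-39.24 dB

x − T + W/2 = -36 − (-40) + 5 = 9.
GR = (1 − 1/5) × 9² / 20 = 0.8 × 81 / 20 = 3.24 dB.
Output = -36 − 3.24 = -39.24 dB.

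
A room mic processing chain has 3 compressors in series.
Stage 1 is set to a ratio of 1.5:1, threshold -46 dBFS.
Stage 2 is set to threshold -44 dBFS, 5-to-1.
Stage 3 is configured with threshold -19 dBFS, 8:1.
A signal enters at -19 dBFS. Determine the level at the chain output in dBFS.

Stage 1: 27 dB above -46 dBFS, reduced 1.5:1 to 18 dB above → -28 dBFS.
Stage 2: overshoot 16 dB → 16/5 = 3.2 dB → -40.8 dBFS.
Stage 3: -40.8 dBFS ≤ -19 dBFS, so stage 3 doesn't engage; output -40.8 dBFS.

-40.8 dBFS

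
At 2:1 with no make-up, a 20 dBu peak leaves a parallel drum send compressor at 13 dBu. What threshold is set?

6 dBu

Input is 14 dB above T (since output overshoot × R = input overshoot: (13 − T)·2 = 20 − T gives T = 6 dBu).
Check: 6 + (20 − 6)/2 = 6 + 7 = 13 dBu. ✓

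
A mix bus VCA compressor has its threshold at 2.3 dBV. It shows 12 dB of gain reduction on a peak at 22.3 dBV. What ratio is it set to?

2.5:1

Input overshoot = 22.3 − 2.3 = 20 dB.
Output overshoot = 20 − 12 = 8 dB.
Ratio = input overshoot / output overshoot = 20 / 8 = 2.5.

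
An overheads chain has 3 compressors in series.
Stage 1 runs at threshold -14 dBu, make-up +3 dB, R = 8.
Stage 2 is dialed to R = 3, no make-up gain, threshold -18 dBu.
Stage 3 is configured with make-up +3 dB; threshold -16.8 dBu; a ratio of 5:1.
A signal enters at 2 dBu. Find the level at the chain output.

Stage 1: 16 dB above -14 dBu, reduced 8:1 to 2 dB above → -12 dBu; +3 dB make-up → -9 dBu.
Stage 2: 9 dB above -18 dBu, reduced 3:1 to 3 dB above → -15 dBu.
Stage 3: 1.8 dB above -16.8 dBu, reduced 5:1 to 0.36 dB above → -16.44 dBu; +3 dB make-up → -13.44 dBu.

-13.44 dBu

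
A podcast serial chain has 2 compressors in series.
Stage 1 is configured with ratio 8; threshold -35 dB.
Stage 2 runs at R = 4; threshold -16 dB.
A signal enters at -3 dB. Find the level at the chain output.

Stage 1: -3 dB is 32 dB over -35 dB; at 8:1 that becomes 4 dB over, giving -31 dB.
Stage 2: -31 dB ≤ -16 dB, so stage 2 doesn't engage; output -31 dB.

-31 dB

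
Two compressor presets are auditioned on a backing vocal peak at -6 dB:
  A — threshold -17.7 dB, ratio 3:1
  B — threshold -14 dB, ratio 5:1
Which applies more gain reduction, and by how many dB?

A: overshoot 11.7 dB → output overshoot 3.9 dB → GR 7.8 dB.
B: overshoot 8 dB → output overshoot 1.6 dB → GR 6.4 dB.
A reduces 1.4 dB more.

A, by 1.4 dB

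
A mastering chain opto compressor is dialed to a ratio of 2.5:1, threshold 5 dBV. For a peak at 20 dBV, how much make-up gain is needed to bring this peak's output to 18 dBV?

7 dB

Without make-up, output = threshold + overshoot/2.5 = 5 + 6 = 11 dBV.
Gap to target: 7 dB.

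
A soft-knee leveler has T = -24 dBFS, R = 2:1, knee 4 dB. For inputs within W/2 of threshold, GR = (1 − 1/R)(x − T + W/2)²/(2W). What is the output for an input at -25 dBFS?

-25.0625 dBFS

x − T + W/2 = -25 − (-24) + 2 = 1.
GR = (1 − 1/2) × 1² / 8 = 0.5 × 1 / 8 = 0.0625 dB.
Output = -25 − 0.0625 = -25.0625 dBFS.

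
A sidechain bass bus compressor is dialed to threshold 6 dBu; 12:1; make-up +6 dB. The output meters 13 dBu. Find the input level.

Stripping the +6 dB make-up gives 7 dBu at the gain stage.
Post-compression overshoot = 7 − 6 = 1 dB.
Before 12:1 compression the overshoot was 1 × 12 = 12 dB, so input = 6 + 12 = 18 dBu.

18 dBu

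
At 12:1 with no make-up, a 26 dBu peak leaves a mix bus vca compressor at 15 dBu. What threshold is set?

14 dBu

Let T be the threshold. Output overshoot = (input overshoot)/R, so 15 − T = (26 − T)/12.
12·(15 − T) = 26 − T → 11·T = 180 − 26 = 154.
T = 154/11 = 14 dBu.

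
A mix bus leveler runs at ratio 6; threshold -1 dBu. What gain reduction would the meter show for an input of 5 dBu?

The signal is 6 dB above threshold.
A 6:1 ratio leaves 1 dB of that excess.
So the signal is attenuated by 6 − 1 = 5 dB.

5 dB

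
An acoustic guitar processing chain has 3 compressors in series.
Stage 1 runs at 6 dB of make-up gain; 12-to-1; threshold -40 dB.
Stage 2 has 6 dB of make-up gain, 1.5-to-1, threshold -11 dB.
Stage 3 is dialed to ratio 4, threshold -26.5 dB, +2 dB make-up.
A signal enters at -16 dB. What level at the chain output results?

Stage 1: 24 dB above -40 dB, reduced 12:1 to 2 dB above → -38 dB; +6 dB make-up → -32 dB.
Stage 2: below threshold (-32 ≤ -11); passes unchanged; make-up brings it to -26 dB.
Stage 3: 0.5 dB above -26.5 dB, reduced 4:1 to 0.125 dB above → -26.375 dB; +2 dB make-up → -24.375 dB.

-24.375 dB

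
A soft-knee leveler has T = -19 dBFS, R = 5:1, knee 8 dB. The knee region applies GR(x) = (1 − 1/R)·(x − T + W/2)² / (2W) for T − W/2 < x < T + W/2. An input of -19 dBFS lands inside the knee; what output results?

x − T + W/2 = -19 − (-19) + 4 = 4.
GR = (1 − 1/5) × 4² / 16 = 0.8 × 16 / 16 = 0.8 dB.
Output = -19 − 0.8 = -19.8 dBFS.

-19.8 dBFS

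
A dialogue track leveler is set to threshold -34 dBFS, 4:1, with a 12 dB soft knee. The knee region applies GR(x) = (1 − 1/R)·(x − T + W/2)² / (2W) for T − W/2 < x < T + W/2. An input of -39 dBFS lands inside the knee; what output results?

x − T + W/2 = -39 − (-34) + 6 = 1.
GR = (1 − 1/4) × 1² / 24 = 0.75 × 1 / 24 = 0.03125 dB.
Output = -39 − 0.03125 = -39.03125 dBFS.

-39.03125 dBFS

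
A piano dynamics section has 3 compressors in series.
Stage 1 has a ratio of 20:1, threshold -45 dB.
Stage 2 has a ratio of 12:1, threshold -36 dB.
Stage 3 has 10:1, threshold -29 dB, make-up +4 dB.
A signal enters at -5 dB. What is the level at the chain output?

-39 dB

Stage 1: -5 dB is 40 dB over -45 dB; at 20:1 that becomes 2 dB over, giving -43 dB.
Stage 2: -43 dB ≤ -36 dB, so stage 2 doesn't engage; output -43 dB.
Stage 3: -43 dB ≤ -29 dB, so stage 3 doesn't engage; make-up brings it to -39 dB.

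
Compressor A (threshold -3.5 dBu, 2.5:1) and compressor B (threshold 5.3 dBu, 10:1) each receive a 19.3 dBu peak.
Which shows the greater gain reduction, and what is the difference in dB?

A: GR = 22.8 − 22.8/2.5 = 13.68 dB.
B: GR = 14 − 14/10 = 12.6 dB.
A reduces 1.08 dB more.

A, by 1.08 dB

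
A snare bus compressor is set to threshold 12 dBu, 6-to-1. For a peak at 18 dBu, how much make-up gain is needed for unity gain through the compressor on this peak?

Overshoot 6 dB → 6/6 = 1 dB after compression, so the compressed level is 12 + 1 = 13 dBu.
Make-up = target − compressed = 18 − 13 = 5 dB.

5 dB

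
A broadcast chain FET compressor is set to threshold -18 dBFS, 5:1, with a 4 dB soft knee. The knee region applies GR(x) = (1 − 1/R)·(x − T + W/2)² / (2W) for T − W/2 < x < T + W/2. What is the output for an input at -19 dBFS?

-19.1 dBFS

x − T + W/2 = -19 − (-18) + 2 = 1.
GR = (1 − 1/5) × 1² / 8 = 0.8 × 1 / 8 = 0.1 dB.
Output = -19 − 0.1 = -19.1 dBFS.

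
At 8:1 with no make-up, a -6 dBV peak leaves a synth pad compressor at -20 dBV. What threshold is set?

Let T be the threshold. Output overshoot = (input overshoot)/R, so -20 − T = (-6 − T)/8.
8·(-20 − T) = -6 − T → 7·T = -160 − (-6) = -154.
T = -154/7 = -22 dBV.

-22 dBV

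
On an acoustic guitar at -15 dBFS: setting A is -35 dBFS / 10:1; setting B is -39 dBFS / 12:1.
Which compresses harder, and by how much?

A: 20 dB over, compressed to 2 dB over, so 18 dB of GR.
B: 24 dB over, compressed to 2 dB over, so 22 dB of GR.
Difference: 4 dB in favour of B.

B, by 4 dB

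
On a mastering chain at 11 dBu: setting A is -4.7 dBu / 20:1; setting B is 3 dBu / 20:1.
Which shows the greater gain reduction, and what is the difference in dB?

A, by 7.315 dB

A: GR = 15.7 − 15.7/20 = 14.915 dB.
B: GR = 8 − 8/20 = 7.6 dB.
A applies 7.315 dB more gain reduction.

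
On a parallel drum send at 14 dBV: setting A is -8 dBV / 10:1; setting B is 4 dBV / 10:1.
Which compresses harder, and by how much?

A, by 10.8 dB

A: GR = 22 − 22/10 = 19.8 dB.
B: GR = 10 − 10/10 = 9 dB.
Difference: 10.8 dB in favour of A.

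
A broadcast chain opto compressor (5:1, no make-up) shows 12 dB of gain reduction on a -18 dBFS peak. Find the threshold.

Gain reduction = -18 − (-30) = 12 dB; output overshoot = GR / (R − 1) = 12 / 4 = 3 dB.
Threshold = output − output overshoot = -30 − 3 = -33 dBFS.

-33 dBFS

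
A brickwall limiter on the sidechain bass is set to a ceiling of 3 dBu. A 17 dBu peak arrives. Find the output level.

3 dBu

A brickwall limiter is an ∞:1 compressor: any input above the ceiling is clamped to 3 dBu.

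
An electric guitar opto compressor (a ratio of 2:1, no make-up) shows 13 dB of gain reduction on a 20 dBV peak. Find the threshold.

-6 dBV

Let T be the threshold. Output overshoot = (input overshoot)/R, so 7 − T = (20 − T)/2.
2·(7 − T) = 20 − T → 1·T = 14 − 20 = -6.
T = -6/1 = -6 dBV.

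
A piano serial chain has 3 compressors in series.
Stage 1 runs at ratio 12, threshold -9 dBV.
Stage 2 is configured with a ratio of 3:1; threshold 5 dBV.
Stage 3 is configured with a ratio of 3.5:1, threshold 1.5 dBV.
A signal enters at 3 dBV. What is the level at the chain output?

Stage 1: overshoot 12 dB → 12/12 = 1 dB → -8 dBV.
Stage 2: below threshold (-8 ≤ 5); passes unchanged; output -8 dBV.
Stage 3: -8 dBV ≤ 1.5 dBV, so stage 3 doesn't engage; output -8 dBV.

-8 dBV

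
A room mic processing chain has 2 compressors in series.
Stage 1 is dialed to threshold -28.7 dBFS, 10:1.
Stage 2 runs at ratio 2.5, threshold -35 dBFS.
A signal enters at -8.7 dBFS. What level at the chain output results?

Stage 1: overshoot 20 dB → 20/10 = 2 dB → -26.7 dBFS.
Stage 2: 8.3 dB above -35 dBFS, reduced 2.5:1 to 3.32 dB above → -31.68 dBFS.

-31.68 dBFS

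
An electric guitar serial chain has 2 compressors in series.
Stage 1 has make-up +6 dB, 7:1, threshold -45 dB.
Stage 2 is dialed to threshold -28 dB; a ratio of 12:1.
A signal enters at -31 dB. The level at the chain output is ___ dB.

Stage 1: -31 dB is 14 dB over -45 dB; at 7:1 that becomes 2 dB over, giving -43 dB; +6 dB make-up → -37 dB.
Stage 2: -37 dB ≤ -28 dB, so stage 2 doesn't engage; output -37 dB.

-37 dB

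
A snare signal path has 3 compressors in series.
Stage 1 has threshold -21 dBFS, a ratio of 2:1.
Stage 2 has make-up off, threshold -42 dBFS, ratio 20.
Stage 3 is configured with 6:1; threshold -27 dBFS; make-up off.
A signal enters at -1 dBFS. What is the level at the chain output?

Stage 1: -1 dBFS is 20 dB over -21 dBFS; at 2:1 that becomes 10 dB over, giving -11 dBFS.
Stage 2: -11 dBFS is 31 dB over -42 dBFS; at 20:1 that becomes 1.55 dB over, giving -40.45 dBFS.
Stage 3: -40.45 dBFS is at or below the -27 dBFS threshold — no compression; output -40.45 dBFS.

-40.45 dBFS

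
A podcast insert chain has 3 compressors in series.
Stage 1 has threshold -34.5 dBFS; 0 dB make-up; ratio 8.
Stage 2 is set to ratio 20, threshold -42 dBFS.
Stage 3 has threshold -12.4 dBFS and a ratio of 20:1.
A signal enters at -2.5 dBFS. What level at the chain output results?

Stage 1: overshoot 32 dB → 32/8 = 4 dB → -30.5 dBFS.
Stage 2: 11.5 dB above -42 dBFS, reduced 20:1 to 0.575 dB above → -41.425 dBFS.
Stage 3: below threshold (-41.425 ≤ -12.4); passes unchanged; output -41.425 dBFS.

-41.425 dBFS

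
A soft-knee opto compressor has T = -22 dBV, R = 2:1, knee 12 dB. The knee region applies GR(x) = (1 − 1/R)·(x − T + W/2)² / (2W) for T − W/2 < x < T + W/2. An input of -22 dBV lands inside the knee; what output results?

-22.75 dBV

x − T + W/2 = -22 − (-22) + 6 = 6.
GR = (1 − 1/2) × 6² / 24 = 0.5 × 36 / 24 = 0.75 dB.
Output = -22 − 0.75 = -22.75 dBV.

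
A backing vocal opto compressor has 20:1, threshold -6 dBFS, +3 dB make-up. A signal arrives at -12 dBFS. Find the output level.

-12 dBFS is 6 dB below the -6 dBFS threshold, so no gain reduction is applied.
Make-up gain adds 3 dB: -12 + 3 = -9 dBFS.

-9 dBFS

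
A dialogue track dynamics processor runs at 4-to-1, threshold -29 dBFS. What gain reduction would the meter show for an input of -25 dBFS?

3 dB

Overshoot = -25 − (-29) = 4 dB.
After 4:1 compression the overshoot becomes 4/4 = 1 dB.
So the signal is attenuated by 4 − 1 = 3 dB.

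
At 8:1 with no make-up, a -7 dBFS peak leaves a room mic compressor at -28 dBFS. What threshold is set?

-31 dBFS

Input is 24 dB above T (since output overshoot × R = input overshoot: (-28 − T)·8 = -7 − T gives T = -31 dBFS).
Check: -31 + (-7 − (-31))/8 = -31 + 3 = -28 dBFS. ✓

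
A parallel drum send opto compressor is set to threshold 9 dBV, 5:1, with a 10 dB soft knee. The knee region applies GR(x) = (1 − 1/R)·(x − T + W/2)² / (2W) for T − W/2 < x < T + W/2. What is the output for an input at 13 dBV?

9.76 dBV

x − T + W/2 = 13 − 9 + 5 = 9.
GR = (1 − 1/5) × 9² / 20 = 0.8 × 81 / 20 = 3.24 dB.
Output = 13 − 3.24 = 9.76 dBV.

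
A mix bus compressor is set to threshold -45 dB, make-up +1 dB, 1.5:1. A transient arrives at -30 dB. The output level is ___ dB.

The input is 15 dB above the -45 dB threshold.
The 15 dB excess becomes 10 dB after 1.5:1 reduction.
Output = -45 + 10 = -35 dB; make-up adds 1 dB, giving -34 dB.

-34 dB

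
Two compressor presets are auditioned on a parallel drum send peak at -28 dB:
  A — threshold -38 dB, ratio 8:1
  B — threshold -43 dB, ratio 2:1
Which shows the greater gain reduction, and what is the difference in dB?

A, by 1.25 dB

A: overshoot 10 dB → output overshoot 1.25 dB → GR 8.75 dB.
B: overshoot 15 dB → output overshoot 7.5 dB → GR 7.5 dB.
A reduces 1.25 dB more.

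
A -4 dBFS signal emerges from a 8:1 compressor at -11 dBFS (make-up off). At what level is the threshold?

-12 dBFS

Input is 8 dB above T (since output overshoot × R = input overshoot: (-11 − T)·8 = -4 − T gives T = -12 dBFS).
Check: -12 + (-4 − (-12))/8 = -12 + 1 = -11 dBFS. ✓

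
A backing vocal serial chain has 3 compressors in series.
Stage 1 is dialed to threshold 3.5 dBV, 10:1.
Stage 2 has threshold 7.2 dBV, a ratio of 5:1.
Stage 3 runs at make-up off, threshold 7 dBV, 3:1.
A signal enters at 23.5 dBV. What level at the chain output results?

Stage 1: overshoot 20 dB → 20/10 = 2 dB → 5.5 dBV.
Stage 2: 5.5 dBV ≤ 7.2 dBV, so stage 2 doesn't engage; output 5.5 dBV.
Stage 3: below threshold (5.5 ≤ 7); passes unchanged; output 5.5 dBV.

5.5 dBV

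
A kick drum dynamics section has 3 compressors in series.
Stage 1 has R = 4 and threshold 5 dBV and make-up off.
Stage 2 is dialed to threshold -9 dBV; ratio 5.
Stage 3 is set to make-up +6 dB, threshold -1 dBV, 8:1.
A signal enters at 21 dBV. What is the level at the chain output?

0.6 dBV

Stage 1: overshoot 16 dB → 16/4 = 4 dB → 9 dBV.
Stage 2: overshoot 18 dB → 18/5 = 3.6 dB → -5.4 dBV.
Stage 3: -5.4 dBV is at or below the -1 dBV threshold — no compression; make-up brings it to 0.6 dBV.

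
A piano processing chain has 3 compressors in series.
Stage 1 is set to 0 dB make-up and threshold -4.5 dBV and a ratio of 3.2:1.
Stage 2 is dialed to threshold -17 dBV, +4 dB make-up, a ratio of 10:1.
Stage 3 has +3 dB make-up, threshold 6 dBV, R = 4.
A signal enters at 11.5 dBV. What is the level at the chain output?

-8.25 dBV

Stage 1: 16 dB above -4.5 dBV, reduced 3.2:1 to 5 dB above → 0.5 dBV.
Stage 2: overshoot 17.5 dB → 17.5/10 = 1.75 dB → -15.25 dBV; +4 dB make-up → -11.25 dBV.
Stage 3: below threshold (-11.25 ≤ 6); passes unchanged; make-up brings it to -8.25 dBV.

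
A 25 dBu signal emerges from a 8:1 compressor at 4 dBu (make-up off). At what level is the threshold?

1 dBu

Gain reduction = 25 − 4 = 21 dB; output overshoot = GR / (R − 1) = 21 / 7 = 3 dB.
Threshold = output − output overshoot = 4 − 3 = 1 dBu.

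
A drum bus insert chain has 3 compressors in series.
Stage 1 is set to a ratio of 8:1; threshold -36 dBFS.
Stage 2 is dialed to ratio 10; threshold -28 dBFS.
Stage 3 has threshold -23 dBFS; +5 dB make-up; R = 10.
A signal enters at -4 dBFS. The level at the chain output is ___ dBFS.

Stage 1: overshoot 32 dB → 32/8 = 4 dB → -32 dBFS.
Stage 2: below threshold (-32 ≤ -28); passes unchanged; output -32 dBFS.
Stage 3: -32 dBFS ≤ -23 dBFS, so stage 3 doesn't engage; make-up brings it to -27 dBFS.

-27 dBFS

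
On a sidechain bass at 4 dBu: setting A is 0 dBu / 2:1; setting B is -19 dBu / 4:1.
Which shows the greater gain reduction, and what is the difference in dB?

B, by 15.25 dB

A: GR = 4 − 4/2 = 2 dB.
B: GR = 23 − 23/4 = 17.25 dB.
B reduces 15.25 dB more.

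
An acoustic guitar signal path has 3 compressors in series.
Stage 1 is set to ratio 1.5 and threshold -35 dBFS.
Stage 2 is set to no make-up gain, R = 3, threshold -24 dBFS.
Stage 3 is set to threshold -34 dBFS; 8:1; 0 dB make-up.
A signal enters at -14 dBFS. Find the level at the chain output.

Stage 1: overshoot 21 dB → 21/1.5 = 14 dB → -21 dBFS.
Stage 2: overshoot 3 dB → 3/3 = 1 dB → -23 dBFS.
Stage 3: 11 dB above -34 dBFS, reduced 8:1 to 1.375 dB above → -32.625 dBFS.

-32.625 dBFS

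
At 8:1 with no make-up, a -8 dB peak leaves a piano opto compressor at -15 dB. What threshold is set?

Gain reduction = -8 − (-15) = 7 dB; output overshoot = GR / (R − 1) = 7 / 7 = 1 dB.
Threshold = output − output overshoot = -15 − 1 = -16 dB.

-16 dB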